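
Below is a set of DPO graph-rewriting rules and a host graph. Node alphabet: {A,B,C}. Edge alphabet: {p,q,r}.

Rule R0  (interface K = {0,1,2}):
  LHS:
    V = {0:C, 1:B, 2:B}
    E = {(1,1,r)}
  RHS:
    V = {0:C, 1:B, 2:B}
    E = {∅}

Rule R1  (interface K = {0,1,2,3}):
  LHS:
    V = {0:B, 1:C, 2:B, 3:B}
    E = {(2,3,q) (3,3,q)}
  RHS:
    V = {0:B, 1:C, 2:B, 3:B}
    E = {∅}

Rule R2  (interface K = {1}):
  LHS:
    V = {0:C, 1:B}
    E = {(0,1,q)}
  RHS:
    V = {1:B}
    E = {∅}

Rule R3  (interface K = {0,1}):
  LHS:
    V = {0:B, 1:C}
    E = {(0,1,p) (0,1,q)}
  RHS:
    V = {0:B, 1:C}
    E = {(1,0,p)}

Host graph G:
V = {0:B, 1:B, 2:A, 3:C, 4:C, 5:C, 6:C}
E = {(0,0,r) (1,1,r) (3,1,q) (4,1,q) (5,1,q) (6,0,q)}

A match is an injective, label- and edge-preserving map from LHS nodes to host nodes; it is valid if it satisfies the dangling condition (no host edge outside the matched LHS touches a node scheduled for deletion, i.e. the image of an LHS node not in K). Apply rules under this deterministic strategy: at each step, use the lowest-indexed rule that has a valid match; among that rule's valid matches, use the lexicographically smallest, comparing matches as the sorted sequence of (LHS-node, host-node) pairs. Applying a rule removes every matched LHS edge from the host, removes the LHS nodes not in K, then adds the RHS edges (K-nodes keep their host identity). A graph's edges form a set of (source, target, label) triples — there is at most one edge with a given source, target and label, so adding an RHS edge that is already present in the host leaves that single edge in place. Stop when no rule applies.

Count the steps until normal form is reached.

[0] host  ⇒  7 nodes, 6 edges  {0-r->0 1-r->1 3-q->1 4-q->1 5-q->1 6-q->0}
[1] R0 @ {0↦3, 1↦0, 2↦1}  ⇒  7 nodes, 5 edges  {1-r->1 3-q->1 4-q->1 5-q->1 6-q->0}
[2] R0 @ {0↦3, 1↦1, 2↦0}  ⇒  7 nodes, 4 edges  {3-q->1 4-q->1 5-q->1 6-q->0}
[3] R2 @ {0↦3, 1↦1}  ⇒  6 nodes, 3 edges  {4-q->1 5-q->1 6-q->0}
[4] R2 @ {0↦4, 1↦1}  ⇒  5 nodes, 2 edges  {5-q->1 6-q->0}
[5] R2 @ {0↦5, 1↦1}  ⇒  4 nodes, 1 edges  {6-q->0}
[6] R2 @ {0↦6, 1↦0}  ⇒  3 nodes, 0 edges  {∅}
final graph: no rule applies after step 6

Answer: 6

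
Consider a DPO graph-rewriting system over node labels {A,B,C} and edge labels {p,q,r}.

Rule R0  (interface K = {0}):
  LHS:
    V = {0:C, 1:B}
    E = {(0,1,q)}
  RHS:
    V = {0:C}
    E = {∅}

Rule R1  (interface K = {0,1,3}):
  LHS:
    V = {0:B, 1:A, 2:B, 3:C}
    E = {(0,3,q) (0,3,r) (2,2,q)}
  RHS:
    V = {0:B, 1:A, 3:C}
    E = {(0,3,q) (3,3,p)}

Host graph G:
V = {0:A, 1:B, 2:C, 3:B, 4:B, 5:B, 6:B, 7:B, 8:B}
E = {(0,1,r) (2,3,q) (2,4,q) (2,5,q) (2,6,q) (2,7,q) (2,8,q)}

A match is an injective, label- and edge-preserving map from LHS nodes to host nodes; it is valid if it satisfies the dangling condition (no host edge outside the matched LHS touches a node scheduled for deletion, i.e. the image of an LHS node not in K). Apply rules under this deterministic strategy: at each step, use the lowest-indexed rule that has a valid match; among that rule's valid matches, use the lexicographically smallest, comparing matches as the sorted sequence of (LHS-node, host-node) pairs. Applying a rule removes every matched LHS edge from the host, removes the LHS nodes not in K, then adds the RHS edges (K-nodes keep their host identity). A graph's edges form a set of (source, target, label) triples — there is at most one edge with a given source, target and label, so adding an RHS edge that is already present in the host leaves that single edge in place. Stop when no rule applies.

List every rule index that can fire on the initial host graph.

R0: 6 valid matches — {0↦2, 1↦3}, {0↦2, 1↦4}, {0↦2, 1↦5} (+3 more)
R1: no valid match — LHS pattern not found

Answer: [R0]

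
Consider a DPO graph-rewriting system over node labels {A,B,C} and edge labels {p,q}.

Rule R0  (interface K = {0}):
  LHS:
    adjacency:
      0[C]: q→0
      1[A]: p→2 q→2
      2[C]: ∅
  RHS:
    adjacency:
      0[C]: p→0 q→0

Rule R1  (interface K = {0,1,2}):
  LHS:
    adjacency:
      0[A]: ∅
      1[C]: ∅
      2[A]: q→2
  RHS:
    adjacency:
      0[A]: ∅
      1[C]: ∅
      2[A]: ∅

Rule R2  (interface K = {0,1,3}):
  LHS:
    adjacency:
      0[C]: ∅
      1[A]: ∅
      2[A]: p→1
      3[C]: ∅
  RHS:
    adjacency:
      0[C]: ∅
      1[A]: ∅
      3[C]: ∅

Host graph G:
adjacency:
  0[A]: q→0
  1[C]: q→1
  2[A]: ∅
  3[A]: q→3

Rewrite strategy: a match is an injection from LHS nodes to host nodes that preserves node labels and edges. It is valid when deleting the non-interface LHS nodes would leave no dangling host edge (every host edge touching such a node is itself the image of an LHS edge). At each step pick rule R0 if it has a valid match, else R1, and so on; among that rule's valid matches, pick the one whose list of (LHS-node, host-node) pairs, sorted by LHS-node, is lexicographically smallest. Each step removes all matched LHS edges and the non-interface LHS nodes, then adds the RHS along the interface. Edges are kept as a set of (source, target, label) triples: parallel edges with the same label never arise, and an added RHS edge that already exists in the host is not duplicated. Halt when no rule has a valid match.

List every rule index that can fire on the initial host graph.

R0: no valid match — LHS pattern not found
R1: 4 valid matches — {0↦0, 1↦1, 2↦3}, {0↦2, 1↦1, 2↦0}, {0↦2, 1↦1, 2↦3} (+1 more)
R2: no valid match — LHS pattern not found

Answer: [R1]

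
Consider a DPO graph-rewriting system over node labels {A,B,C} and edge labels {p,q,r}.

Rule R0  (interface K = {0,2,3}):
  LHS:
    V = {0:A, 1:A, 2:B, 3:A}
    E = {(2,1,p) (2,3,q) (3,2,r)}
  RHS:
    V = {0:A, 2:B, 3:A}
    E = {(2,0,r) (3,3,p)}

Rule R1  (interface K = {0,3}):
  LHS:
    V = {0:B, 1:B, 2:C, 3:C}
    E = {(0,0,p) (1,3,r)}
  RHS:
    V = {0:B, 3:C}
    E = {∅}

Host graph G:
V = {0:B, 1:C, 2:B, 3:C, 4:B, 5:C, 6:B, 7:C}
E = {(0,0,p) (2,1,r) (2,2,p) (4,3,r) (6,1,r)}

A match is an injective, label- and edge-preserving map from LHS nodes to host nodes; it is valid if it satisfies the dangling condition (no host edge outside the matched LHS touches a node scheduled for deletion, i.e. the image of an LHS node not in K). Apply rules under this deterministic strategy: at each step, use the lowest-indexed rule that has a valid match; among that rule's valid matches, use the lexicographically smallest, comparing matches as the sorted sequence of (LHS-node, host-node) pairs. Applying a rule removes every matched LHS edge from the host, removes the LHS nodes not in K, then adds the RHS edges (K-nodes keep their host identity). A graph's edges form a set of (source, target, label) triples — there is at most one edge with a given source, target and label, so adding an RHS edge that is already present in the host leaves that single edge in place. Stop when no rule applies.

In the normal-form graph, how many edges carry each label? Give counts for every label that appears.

Answer: r:1

Steps:
initial: |V|=8 |E|=5  E = 0-p->0 2-r->1 2-p->2 4-r->3 6-r->1
step 1: apply R1 at {0↦0, 1↦4, 2↦5, 3↦3}  → |V|=6 |E|=3  E = 2-r->1 2-p->2 6-r->1
step 2: apply R1 at {0↦2, 1↦6, 2↦3, 3↦1}  → |V|=4 |E|=1  E = 2-r->1
normal form: no rule applies after step 2
NF edges: [(2, 1, 'r')]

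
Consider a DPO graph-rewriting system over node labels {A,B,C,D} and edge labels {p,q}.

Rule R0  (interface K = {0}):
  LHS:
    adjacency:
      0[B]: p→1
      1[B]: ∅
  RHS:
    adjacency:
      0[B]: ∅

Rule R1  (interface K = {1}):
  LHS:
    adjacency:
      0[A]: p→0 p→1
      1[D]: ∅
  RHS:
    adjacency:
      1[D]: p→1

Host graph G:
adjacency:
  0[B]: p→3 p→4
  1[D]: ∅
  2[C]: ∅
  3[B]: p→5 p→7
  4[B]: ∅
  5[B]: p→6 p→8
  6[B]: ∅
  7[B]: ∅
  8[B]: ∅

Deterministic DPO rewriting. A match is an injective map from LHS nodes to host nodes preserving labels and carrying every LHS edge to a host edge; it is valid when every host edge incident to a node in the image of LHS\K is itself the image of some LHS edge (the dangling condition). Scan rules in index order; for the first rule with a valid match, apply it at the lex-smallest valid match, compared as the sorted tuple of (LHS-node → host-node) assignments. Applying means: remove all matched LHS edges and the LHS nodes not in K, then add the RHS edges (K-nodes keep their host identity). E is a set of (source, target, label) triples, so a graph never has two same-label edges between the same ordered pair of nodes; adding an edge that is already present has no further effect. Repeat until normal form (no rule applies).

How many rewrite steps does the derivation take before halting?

start.  V:9 E:6  edges: 0-p->3 0-p->4 3-p->5 3-p->7 5-p->6 5-p->8
1. fire R0 via {0↦0, 1↦4}  →  V:8 E:5  edges: 0-p->3 3-p->5 3-p->7 5-p->6 5-p->8
2. fire R0 via {0↦3, 1↦7}  →  V:7 E:4  edges: 0-p->3 3-p->5 5-p->6 5-p->8
3. fire R0 via {0↦5, 1↦6}  →  V:6 E:3  edges: 0-p->3 3-p->5 5-p->8
4. fire R0 via {0↦5, 1↦8}  →  V:5 E:2  edges: 0-p->3 3-p->5
5. fire R0 via {0↦3, 1↦5}  →  V:4 E:1  edges: 0-p->3
6. fire R0 via {0↦0, 1↦3}  →  V:3 E:0  edges: ∅
final graph: no rule applies after step 6

Answer: 6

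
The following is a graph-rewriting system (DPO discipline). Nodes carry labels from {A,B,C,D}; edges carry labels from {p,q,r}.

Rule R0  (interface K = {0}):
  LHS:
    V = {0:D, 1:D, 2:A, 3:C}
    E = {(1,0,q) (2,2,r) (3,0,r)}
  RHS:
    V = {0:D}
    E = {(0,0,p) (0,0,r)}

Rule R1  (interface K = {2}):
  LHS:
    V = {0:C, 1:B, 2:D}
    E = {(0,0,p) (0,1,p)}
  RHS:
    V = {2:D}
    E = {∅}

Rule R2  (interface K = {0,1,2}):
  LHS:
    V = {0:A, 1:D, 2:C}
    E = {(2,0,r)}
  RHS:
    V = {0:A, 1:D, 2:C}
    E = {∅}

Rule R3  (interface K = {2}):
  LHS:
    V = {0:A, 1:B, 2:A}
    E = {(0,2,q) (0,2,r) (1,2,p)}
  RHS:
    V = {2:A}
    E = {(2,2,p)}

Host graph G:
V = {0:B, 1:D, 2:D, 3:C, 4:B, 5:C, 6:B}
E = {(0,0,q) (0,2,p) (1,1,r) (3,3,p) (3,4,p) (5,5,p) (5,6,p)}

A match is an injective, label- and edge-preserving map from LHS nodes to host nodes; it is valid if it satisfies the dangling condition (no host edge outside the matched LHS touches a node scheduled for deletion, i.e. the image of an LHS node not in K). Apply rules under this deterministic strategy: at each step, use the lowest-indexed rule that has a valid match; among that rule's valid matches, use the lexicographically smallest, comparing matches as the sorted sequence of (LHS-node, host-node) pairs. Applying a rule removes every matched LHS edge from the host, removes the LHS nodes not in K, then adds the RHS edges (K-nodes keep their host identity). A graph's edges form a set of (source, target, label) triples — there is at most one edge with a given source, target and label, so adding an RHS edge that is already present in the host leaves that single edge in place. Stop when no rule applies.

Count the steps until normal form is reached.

start.  V:7 E:7  edges: 0-q->0 0-p->2 1-r->1 3-p->3 3-p->4 5-p->5 5-p->6
1. fire R1 via {0↦3, 1↦4, 2↦1}  →  V:5 E:5  edges: 0-q->0 0-p->2 1-r->1 5-p->5 5-p->6
2. fire R1 via {0↦5, 1↦6, 2↦1}  →  V:3 E:3  edges: 0-q->0 0-p->2 1-r->1
final graph: no rule applies after step 2

Answer: 2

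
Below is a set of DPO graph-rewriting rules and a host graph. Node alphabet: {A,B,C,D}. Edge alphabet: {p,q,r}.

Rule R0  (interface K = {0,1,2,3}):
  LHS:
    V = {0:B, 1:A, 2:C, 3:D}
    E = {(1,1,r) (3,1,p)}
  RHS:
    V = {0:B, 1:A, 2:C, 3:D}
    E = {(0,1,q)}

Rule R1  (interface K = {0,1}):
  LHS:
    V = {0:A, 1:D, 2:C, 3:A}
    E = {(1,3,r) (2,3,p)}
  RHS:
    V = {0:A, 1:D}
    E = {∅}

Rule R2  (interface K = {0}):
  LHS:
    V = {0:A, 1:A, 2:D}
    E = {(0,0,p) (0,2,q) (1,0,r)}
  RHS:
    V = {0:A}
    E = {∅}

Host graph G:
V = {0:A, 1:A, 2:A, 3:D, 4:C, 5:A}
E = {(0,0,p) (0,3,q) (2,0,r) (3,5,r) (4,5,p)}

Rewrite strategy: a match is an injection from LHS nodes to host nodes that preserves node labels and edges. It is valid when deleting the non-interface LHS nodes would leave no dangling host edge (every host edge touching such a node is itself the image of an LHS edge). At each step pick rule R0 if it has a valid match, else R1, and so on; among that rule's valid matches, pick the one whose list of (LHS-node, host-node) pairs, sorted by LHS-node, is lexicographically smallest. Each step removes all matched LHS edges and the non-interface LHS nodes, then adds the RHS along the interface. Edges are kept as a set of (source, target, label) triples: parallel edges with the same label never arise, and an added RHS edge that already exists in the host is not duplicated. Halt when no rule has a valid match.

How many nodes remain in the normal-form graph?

start.  V:6 E:5  edges: 0-p->0 0-q->3 2-r->0 3-r->5 4-p->5
1. fire R1 via {0↦0, 1↦3, 2↦4, 3↦5}  →  V:4 E:3  edges: 0-p->0 0-q->3 2-r->0
2. fire R2 via {0↦0, 1↦2, 2↦3}  →  V:2 E:0  edges: ∅
final graph: no rule applies after step 2
NF nodes: {0:A, 1:A}

Answer: 2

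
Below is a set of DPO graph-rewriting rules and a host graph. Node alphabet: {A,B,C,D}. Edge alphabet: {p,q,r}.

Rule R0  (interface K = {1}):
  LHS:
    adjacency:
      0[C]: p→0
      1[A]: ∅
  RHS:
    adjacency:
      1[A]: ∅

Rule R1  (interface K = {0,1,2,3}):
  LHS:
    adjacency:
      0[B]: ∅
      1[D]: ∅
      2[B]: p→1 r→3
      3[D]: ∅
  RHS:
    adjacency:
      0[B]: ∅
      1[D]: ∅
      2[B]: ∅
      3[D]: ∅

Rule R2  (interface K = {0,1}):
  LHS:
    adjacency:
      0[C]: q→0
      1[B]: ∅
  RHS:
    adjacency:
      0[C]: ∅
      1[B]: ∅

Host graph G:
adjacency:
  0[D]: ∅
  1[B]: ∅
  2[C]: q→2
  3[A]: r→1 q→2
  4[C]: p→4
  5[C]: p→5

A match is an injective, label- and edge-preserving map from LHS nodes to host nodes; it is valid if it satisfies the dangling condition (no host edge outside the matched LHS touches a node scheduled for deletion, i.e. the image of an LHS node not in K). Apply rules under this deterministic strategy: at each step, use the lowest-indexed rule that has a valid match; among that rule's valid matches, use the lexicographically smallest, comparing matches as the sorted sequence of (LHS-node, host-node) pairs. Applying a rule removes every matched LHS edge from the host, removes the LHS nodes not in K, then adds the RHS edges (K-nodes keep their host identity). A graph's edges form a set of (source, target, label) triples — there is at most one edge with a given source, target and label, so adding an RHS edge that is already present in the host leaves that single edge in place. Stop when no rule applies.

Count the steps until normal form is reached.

Answer: 3

Steps:
start.  V:6 E:5  edges: 2-q->2 3-r->1 3-q->2 4-p->4 5-p->5
1. fire R0 via {0↦4, 1↦3}  →  V:5 E:4  edges: 2-q->2 3-r->1 3-q->2 5-p->5
2. fire R0 via {0↦5, 1↦3}  →  V:4 E:3  edges: 2-q->2 3-r->1 3-q->2
3. fire R2 via {0↦2, 1↦1}  →  V:4 E:2  edges: 3-r->1 3-q->2
final graph: no rule applies after step 3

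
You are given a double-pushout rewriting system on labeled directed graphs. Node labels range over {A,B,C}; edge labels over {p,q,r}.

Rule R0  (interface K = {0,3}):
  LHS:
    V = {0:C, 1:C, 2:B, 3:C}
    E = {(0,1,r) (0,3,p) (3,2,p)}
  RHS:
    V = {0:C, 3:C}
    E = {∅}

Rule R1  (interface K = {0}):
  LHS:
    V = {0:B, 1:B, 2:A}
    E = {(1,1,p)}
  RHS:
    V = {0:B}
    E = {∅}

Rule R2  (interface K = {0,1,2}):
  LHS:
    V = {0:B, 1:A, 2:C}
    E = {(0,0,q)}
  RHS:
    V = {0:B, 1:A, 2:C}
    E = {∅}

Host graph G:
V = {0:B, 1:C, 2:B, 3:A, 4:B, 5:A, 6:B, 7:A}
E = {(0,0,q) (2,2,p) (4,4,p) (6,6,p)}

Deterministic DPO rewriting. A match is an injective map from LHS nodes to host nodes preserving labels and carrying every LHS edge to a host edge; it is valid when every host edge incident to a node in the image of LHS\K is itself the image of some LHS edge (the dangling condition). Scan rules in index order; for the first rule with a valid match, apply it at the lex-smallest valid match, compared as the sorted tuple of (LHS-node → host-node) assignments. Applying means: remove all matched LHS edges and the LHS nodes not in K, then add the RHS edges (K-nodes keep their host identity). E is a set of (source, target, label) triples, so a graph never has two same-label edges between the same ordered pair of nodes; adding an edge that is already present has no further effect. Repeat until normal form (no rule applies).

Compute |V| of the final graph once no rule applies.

Answer: 2

Rewrite trace:
[0] host  ⇒  8 nodes, 4 edges  {0-q->0 2-p->2 4-p->4 6-p->6}
[1] R1 @ {0↦0, 1↦2, 2↦3}  ⇒  6 nodes, 3 edges  {0-q->0 4-p->4 6-p->6}
[2] R1 @ {0↦0, 1↦4, 2↦5}  ⇒  4 nodes, 2 edges  {0-q->0 6-p->6}
[3] R1 @ {0↦0, 1↦6, 2↦7}  ⇒  2 nodes, 1 edges  {0-q->0}
final graph: no rule applies after step 3
NF nodes: {0:B, 1:C}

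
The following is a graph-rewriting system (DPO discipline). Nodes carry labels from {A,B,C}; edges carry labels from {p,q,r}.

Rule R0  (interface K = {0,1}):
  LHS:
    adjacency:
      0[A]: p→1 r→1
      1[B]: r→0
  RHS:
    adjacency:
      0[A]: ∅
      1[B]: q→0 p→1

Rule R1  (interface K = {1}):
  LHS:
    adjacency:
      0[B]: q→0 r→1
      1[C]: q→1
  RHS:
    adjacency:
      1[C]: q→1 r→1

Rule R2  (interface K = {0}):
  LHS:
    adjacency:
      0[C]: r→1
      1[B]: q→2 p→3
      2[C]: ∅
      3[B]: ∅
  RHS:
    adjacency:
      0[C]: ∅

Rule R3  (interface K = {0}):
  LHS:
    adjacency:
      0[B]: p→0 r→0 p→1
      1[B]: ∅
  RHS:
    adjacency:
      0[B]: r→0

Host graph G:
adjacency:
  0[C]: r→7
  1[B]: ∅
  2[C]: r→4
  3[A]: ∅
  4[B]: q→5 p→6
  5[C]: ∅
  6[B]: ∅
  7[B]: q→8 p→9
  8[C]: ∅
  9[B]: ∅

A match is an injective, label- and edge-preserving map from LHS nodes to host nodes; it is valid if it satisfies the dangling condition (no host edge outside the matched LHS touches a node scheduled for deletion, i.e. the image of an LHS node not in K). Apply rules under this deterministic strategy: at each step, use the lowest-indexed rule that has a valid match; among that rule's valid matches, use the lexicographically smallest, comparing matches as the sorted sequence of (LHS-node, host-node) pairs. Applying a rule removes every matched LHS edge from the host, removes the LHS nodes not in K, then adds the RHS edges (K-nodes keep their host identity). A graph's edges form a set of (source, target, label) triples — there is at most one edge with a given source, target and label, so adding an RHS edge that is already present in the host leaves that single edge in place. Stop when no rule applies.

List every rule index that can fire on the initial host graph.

R0: no valid match — LHS pattern not found
R1: no valid match — LHS pattern not found
R2: 2 valid matches — {0↦0, 1↦7, 2↦8, 3↦9}, {0↦2, 1↦4, 2↦5, 3↦6}
R3: no valid match — LHS pattern not found

Answer: [R2]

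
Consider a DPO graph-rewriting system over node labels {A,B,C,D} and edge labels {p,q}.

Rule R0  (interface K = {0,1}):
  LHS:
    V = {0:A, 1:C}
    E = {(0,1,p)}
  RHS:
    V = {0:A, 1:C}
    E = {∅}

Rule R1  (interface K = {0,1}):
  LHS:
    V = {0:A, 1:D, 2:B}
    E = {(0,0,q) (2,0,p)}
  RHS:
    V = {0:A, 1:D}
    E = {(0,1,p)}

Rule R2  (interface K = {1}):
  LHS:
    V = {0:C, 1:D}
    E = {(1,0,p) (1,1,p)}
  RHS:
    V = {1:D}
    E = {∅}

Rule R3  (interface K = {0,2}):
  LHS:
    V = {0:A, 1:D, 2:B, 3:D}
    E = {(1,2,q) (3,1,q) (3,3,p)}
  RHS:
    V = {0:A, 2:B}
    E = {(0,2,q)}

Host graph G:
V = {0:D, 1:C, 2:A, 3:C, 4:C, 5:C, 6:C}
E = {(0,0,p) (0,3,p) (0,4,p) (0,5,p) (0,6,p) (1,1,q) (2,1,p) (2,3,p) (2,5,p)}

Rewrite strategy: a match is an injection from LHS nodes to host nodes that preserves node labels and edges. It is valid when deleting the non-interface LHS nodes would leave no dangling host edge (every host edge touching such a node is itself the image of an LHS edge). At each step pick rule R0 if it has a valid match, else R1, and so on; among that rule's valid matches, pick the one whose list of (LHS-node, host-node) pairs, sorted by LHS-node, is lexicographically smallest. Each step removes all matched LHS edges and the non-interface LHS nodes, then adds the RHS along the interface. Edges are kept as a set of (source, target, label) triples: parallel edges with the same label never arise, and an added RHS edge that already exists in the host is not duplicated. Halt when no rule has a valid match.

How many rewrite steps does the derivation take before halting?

Answer: 4

Steps:
start.  V:7 E:9  edges: 0-p->0 0-p->3 0-p->4 0-p->5 0-p->6 1-q->1 2-p->1 2-p->3 2-p->5
1. fire R0 via {0↦2, 1↦1}  →  V:7 E:8  edges: 0-p->0 0-p->3 0-p->4 0-p->5 0-p->6 1-q->1 2-p->3 2-p->5
2. fire R0 via {0↦2, 1↦3}  →  V:7 E:7  edges: 0-p->0 0-p->3 0-p->4 0-p->5 0-p->6 1-q->1 2-p->5
3. fire R0 via {0↦2, 1↦5}  →  V:7 E:6  edges: 0-p->0 0-p->3 0-p->4 0-p->5 0-p->6 1-q->1
4. fire R2 via {0↦3, 1↦0}  →  V:6 E:4  edges: 0-p->4 0-p->5 0-p->6 1-q->1
normal form: no rule applies after step 4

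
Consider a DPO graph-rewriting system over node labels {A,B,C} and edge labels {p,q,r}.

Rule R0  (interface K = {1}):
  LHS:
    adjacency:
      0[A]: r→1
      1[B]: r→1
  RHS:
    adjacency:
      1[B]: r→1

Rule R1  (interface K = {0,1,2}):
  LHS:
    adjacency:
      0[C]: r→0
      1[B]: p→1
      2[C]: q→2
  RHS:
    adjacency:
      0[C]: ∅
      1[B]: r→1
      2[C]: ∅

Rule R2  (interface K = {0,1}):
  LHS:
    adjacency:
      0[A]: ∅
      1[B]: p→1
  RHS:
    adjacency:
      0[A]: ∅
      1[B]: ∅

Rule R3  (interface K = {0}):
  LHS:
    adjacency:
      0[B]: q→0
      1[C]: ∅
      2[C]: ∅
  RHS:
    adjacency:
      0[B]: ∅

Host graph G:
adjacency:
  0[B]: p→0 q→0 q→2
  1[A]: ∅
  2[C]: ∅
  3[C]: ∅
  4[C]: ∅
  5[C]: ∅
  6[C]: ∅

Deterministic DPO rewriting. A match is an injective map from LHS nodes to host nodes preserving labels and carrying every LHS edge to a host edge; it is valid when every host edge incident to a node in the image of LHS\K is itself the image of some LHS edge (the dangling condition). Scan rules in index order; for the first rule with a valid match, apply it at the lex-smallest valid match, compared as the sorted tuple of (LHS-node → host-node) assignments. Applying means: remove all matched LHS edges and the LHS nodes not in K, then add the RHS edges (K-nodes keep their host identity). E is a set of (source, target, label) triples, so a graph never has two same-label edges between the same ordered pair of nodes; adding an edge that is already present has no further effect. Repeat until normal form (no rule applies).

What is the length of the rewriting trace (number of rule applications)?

[0] host  ⇒  7 nodes, 3 edges  {0-p->0 0-q->0 0-q->2}
[1] R2 @ {0↦1, 1↦0}  ⇒  7 nodes, 2 edges  {0-q->0 0-q->2}
[2] R3 @ {0↦0, 1↦3, 2↦4}  ⇒  5 nodes, 1 edges  {0-q->2}
normal form: no rule applies after step 2

Answer: 2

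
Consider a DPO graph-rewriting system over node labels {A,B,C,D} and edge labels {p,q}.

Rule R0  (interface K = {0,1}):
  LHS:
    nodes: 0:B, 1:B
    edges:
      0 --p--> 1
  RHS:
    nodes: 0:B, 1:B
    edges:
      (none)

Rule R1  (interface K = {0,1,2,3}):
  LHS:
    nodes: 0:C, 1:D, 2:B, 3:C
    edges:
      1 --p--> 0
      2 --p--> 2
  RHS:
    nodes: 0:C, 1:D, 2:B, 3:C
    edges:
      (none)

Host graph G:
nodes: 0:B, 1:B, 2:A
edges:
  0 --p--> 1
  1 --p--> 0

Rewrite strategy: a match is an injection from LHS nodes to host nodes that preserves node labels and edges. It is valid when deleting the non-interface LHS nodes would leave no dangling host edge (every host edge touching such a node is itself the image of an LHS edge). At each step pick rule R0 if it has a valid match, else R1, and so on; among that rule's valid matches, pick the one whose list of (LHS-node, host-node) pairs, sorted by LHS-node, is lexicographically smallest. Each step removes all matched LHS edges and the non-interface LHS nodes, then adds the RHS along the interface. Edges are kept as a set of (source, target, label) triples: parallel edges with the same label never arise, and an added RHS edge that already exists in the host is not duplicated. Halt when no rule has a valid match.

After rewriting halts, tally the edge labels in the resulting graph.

start.  V:3 E:2  edges: 0-p->1 1-p->0
1. fire R0 via {0↦0, 1↦1}  →  V:3 E:1  edges: 1-p->0
2. fire R0 via {0↦1, 1↦0}  →  V:3 E:0  edges: ∅
halt: no rule applies after step 2
NF edges: []

Answer: (no edges)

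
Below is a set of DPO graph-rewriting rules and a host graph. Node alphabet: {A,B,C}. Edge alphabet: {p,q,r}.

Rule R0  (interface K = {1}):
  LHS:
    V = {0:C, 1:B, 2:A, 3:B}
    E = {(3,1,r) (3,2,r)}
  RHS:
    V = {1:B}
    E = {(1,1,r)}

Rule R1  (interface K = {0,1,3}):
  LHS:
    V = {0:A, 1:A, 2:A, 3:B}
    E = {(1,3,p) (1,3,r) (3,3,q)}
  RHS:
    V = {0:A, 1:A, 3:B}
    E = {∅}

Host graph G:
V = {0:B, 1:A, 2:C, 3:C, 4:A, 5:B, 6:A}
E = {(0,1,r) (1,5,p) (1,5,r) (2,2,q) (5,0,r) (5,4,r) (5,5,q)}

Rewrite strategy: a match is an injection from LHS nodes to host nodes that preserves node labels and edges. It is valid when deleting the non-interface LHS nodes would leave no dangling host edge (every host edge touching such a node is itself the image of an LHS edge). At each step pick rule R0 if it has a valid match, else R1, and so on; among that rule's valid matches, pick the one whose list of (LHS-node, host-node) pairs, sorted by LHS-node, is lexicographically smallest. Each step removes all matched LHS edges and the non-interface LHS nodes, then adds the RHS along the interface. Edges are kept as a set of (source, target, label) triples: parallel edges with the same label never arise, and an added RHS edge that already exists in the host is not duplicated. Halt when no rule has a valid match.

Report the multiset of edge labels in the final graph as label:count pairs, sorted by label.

start.  V:7 E:7  edges: 0-r->1 1-p->5 1-r->5 2-q->2 5-r->0 5-r->4 5-q->5
1. fire R1 via {0↦4, 1↦1, 2↦6, 3↦5}  →  V:6 E:4  edges: 0-r->1 2-q->2 5-r->0 5-r->4
2. fire R0 via {0↦3, 1↦0, 2↦4, 3↦5}  →  V:3 E:3  edges: 0-r->0 0-r->1 2-q->2
final graph: no rule applies after step 2
NF edges: [(0, 0, 'r'), (0, 1, 'r'), (2, 2, 'q')]

Answer: q:1 r:2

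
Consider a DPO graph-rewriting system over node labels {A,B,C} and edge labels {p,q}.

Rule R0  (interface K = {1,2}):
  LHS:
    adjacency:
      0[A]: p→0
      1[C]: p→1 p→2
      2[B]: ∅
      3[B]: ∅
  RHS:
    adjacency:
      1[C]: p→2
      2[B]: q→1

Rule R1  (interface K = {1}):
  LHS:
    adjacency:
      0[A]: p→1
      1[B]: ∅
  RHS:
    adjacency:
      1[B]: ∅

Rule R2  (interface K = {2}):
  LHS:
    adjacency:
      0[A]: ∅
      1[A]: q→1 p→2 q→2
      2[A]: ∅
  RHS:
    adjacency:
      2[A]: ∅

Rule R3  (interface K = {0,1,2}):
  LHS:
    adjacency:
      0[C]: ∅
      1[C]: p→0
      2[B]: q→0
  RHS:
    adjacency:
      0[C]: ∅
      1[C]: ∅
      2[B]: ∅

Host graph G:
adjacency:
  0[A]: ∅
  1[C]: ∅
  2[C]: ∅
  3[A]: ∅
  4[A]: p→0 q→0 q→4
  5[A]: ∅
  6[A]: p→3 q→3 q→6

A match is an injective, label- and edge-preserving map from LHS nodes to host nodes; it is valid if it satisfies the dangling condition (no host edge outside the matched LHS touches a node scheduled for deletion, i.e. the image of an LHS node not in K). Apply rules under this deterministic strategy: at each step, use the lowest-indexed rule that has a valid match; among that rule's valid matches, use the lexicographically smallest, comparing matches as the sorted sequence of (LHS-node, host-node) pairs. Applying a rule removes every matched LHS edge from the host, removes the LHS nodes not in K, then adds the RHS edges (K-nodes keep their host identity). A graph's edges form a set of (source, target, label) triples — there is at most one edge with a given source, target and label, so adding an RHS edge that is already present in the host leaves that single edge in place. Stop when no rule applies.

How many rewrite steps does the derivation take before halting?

[0] host  ⇒  7 nodes, 6 edges  {4-p->0 4-q->0 4-q->4 6-p->3 6-q->3 6-q->6}
[1] R2 @ {0↦5, 1↦4, 2↦0}  ⇒  5 nodes, 3 edges  {6-p->3 6-q->3 6-q->6}
[2] R2 @ {0↦0, 1↦6, 2↦3}  ⇒  3 nodes, 0 edges  {∅}
final graph: no rule applies after step 2

Answer: 2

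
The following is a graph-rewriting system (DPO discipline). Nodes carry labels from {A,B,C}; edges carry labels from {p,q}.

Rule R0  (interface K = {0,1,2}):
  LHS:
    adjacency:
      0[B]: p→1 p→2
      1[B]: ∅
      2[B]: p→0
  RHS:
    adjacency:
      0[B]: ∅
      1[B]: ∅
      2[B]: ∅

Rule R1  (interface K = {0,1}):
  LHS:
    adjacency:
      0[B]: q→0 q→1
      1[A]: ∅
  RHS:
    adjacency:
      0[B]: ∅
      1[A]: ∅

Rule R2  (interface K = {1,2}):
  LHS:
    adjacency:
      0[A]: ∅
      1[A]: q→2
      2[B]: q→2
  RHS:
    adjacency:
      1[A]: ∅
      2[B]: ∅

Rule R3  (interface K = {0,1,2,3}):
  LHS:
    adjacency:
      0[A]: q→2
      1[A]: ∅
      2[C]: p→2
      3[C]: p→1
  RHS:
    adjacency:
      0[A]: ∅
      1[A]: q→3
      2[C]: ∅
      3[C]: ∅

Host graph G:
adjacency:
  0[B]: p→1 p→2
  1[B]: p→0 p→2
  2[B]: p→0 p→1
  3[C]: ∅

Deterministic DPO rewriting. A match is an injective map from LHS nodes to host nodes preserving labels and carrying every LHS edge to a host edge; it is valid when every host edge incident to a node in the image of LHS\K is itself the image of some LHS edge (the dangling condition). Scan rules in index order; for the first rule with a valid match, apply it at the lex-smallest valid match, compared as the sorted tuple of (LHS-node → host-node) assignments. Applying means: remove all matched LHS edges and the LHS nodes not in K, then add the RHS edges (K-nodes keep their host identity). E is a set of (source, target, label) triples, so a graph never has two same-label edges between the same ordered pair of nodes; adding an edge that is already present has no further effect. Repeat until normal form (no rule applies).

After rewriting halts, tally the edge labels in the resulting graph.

[0] host  ⇒  4 nodes, 6 edges  {0-p->1 0-p->2 1-p->0 1-p->2 2-p->0 2-p->1}
[1] R0 @ {0↦0, 1↦1, 2↦2}  ⇒  4 nodes, 3 edges  {1-p->0 1-p->2 2-p->1}
[2] R0 @ {0↦1, 1↦0, 2↦2}  ⇒  4 nodes, 0 edges  {∅}
final graph: no rule applies after step 2
NF edges: []

Answer: (no edges)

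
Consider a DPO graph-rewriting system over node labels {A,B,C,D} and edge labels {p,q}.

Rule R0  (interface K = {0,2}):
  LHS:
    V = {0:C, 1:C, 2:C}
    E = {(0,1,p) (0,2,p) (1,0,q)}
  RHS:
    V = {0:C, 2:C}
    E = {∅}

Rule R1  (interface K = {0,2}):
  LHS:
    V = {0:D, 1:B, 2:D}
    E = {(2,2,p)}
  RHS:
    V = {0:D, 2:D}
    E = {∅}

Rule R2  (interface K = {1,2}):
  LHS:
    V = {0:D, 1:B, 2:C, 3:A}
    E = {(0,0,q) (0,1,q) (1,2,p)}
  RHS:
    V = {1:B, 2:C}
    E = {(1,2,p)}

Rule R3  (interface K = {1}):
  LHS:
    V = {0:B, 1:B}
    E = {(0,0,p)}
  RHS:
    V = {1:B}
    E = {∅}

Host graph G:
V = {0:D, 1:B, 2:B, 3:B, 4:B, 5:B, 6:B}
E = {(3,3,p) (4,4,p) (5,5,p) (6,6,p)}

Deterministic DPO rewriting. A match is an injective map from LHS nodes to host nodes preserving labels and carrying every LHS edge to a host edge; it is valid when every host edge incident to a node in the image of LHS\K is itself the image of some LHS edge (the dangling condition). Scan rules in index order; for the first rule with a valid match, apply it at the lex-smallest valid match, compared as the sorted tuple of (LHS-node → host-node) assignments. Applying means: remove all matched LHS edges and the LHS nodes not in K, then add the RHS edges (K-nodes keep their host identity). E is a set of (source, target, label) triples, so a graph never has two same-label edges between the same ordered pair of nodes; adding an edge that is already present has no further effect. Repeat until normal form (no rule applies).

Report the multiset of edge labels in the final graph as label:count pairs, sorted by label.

Answer: (no edges)

Derivation:
initial: |V|=7 |E|=4  E = 3-p->3 4-p->4 5-p->5 6-p->6
step 1: apply R3 at {0↦3, 1↦1}  → |V|=6 |E|=3  E = 4-p->4 5-p->5 6-p->6
step 2: apply R3 at {0↦4, 1↦1}  → |V|=5 |E|=2  E = 5-p->5 6-p->6
step 3: apply R3 at {0↦5, 1↦1}  → |V|=4 |E|=1  E = 6-p->6
step 4: apply R3 at {0↦6, 1↦1}  → |V|=3 |E|=0  E = ∅
halt: no rule applies after step 4
NF edges: []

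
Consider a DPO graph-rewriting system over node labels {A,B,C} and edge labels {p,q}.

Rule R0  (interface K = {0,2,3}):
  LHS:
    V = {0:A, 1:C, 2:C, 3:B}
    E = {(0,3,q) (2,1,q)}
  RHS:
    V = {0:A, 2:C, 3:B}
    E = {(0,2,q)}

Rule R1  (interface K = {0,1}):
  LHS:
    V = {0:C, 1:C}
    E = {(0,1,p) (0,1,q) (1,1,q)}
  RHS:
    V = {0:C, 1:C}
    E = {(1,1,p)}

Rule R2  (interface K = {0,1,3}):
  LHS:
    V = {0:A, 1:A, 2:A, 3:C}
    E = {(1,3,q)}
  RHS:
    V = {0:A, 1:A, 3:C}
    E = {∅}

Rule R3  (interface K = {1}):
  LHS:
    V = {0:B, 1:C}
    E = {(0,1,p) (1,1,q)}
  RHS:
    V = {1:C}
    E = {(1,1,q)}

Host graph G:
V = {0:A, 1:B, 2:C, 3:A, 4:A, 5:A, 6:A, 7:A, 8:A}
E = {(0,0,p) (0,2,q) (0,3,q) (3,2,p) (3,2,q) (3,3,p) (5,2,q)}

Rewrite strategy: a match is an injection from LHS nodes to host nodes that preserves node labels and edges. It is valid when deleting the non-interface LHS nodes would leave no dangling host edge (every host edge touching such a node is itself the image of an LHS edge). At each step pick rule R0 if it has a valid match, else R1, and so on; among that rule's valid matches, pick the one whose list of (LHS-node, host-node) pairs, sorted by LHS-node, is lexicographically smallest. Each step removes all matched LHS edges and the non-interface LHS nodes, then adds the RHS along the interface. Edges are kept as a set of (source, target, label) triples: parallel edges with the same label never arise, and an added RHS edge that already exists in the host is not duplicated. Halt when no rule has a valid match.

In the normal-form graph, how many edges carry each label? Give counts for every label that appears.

[0] host  ⇒  9 nodes, 7 edges  {0-p->0 0-q->2 0-q->3 3-p->2 3-q->2 3-p->3 5-q->2}
[1] R2 @ {0↦0, 1↦3, 2↦4, 3↦2}  ⇒  8 nodes, 6 edges  {0-p->0 0-q->2 0-q->3 3-p->2 3-p->3 5-q->2}
[2] R2 @ {0↦0, 1↦5, 2↦6, 3↦2}  ⇒  7 nodes, 5 edges  {0-p->0 0-q->2 0-q->3 3-p->2 3-p->3}
[3] R2 @ {0↦3, 1↦0, 2↦5, 3↦2}  ⇒  6 nodes, 4 edges  {0-p->0 0-q->3 3-p->2 3-p->3}
final graph: no rule applies after step 3
NF edges: [(0, 0, 'p'), (0, 3, 'q'), (3, 2, 'p'), (3, 3, 'p')]

Answer: p:3 q:1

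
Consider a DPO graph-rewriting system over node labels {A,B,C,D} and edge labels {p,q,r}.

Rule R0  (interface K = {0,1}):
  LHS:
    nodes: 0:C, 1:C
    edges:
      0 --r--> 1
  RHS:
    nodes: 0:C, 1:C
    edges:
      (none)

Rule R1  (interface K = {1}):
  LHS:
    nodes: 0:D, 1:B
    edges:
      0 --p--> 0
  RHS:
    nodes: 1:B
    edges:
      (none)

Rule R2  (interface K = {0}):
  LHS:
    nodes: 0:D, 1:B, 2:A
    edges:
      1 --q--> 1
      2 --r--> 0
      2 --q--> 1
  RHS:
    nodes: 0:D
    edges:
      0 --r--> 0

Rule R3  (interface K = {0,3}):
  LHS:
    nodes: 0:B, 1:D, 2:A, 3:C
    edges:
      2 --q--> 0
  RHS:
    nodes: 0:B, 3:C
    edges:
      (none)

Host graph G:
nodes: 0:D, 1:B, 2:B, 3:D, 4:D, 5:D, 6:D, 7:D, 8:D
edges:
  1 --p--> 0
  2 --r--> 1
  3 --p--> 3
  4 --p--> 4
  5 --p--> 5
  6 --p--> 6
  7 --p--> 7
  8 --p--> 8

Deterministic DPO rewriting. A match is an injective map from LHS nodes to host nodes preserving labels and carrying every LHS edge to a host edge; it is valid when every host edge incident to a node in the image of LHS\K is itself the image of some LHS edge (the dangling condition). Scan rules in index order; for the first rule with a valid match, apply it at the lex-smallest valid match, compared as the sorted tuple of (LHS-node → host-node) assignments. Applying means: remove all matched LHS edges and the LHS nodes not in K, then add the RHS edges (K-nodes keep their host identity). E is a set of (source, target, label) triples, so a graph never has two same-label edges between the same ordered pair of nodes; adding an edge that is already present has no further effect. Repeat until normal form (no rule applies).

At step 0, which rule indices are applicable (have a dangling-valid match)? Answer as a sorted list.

R0: no valid match — LHS pattern not found
R1: 12 valid matches — {0↦3, 1↦1}, {0↦3, 1↦2}, {0↦4, 1↦1} (+9 more)
R2: no valid match — LHS pattern not found
R3: no valid match — LHS pattern not found

Answer: [R1]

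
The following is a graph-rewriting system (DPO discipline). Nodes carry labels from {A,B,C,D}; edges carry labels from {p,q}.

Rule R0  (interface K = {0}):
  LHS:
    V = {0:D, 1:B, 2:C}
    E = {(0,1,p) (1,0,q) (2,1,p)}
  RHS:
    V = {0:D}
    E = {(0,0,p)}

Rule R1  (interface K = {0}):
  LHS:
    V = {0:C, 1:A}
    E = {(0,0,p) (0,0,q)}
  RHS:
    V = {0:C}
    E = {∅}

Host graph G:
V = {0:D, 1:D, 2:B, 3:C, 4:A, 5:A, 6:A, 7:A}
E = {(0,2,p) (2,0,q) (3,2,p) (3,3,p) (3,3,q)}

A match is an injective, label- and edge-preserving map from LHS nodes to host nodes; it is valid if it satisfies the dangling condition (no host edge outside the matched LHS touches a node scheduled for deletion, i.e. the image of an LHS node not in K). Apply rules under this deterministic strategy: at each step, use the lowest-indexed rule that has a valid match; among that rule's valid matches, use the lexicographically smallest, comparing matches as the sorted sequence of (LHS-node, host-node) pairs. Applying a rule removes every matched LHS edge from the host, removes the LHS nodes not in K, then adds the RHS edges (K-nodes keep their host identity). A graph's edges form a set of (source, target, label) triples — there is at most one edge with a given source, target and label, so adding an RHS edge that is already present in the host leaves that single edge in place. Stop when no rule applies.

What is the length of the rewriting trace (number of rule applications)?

Answer: 2

Derivation:
start.  V:8 E:5  edges: 0-p->2 2-q->0 3-p->2 3-p->3 3-q->3
1. fire R1 via {0↦3, 1↦4}  →  V:7 E:3  edges: 0-p->2 2-q->0 3-p->2
2. fire R0 via {0↦0, 1↦2, 2↦3}  →  V:5 E:1  edges: 0-p->0
normal form: no rule applies after step 2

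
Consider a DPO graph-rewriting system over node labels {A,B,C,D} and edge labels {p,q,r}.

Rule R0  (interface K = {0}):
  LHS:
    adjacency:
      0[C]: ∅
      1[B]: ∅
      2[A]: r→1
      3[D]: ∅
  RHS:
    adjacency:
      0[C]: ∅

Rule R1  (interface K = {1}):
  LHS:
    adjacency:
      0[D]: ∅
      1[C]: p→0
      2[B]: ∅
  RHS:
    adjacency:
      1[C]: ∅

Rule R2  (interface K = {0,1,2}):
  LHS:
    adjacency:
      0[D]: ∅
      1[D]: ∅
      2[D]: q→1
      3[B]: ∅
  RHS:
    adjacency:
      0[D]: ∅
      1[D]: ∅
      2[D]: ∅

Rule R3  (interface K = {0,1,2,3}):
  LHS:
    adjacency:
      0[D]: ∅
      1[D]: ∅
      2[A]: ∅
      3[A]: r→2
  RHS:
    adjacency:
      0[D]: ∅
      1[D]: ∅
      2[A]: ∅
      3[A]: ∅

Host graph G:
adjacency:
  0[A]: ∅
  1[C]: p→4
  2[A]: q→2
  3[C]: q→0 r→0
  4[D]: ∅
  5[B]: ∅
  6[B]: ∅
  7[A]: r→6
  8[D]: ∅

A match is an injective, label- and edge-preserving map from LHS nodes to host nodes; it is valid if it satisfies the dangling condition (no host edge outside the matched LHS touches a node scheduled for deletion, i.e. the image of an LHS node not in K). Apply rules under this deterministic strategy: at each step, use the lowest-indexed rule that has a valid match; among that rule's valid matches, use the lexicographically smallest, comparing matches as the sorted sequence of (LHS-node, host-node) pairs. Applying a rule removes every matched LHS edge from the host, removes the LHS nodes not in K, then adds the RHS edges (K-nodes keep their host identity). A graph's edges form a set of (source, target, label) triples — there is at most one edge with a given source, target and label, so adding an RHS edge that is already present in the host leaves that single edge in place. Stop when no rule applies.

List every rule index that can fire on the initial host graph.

R0: 2 valid matches — {0↦1, 1↦6, 2↦7, 3↦8}, {0↦3, 1↦6, 2↦7, 3↦8}
R1: 1 valid match — {0↦4, 1↦1, 2↦5}
R2: no valid match — LHS pattern not found
R3: no valid match — LHS pattern not found

Answer: [R0,R1]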